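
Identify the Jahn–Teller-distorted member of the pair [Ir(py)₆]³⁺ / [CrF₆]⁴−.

[Ir(py)₆]³⁺: Pyridine is neutral; balancing the +3 overall charge requires Ir(III). Group 9 minus oxidation state 3 gives a d⁶ configuration. A 5d ion has a large Δₒ and is invariably low-spin. The d⁶ configuration leaves the e_g set evenly filled (or empty) — no strong Jahn–Teller driving force.
[CrF₆]⁴−: Ligand charges: each fluoride is −1. With an overall charge of −4 the chromium centre must be in the +2 oxidation state. Chromium is a group-6 element; Cr(II) is therefore d⁴. Fluoride is a weak-field ligand for a first-row metal, so the complex is high-spin. The t₂g³e_g¹ (high-spin) configuration has an unevenly filled e_g set; the Jahn–Teller theorem predicts a tetragonal distortion (typically axial elongation) to lift the degeneracy.

[CrF₆]⁴−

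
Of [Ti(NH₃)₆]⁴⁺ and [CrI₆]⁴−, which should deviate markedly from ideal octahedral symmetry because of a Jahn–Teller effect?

[CrI₆]⁴−

[Ti(NH₃)₆]⁴⁺: Summing ligand charges against the +4 overall charge gives an oxidation state of +4 for titanium. Ti sits in group 4, so the d-electron count is 4 − 4 = 0. The d⁰ configuration leaves the e_g set evenly filled (or empty) — no strong Jahn–Teller driving force.
[CrI₆]⁴−: Summing ligand charges against the −4 overall charge gives an oxidation state of +2 for chromium. Cr sits in group 6, so the d-electron count is 6 − 2 = 4. Iodide is a weak-field ligand for a first-row metal, so the complex is high-spin. The t₂g³e_g¹ (high-spin) configuration has an unevenly filled e_g set; the Jahn–Teller theorem predicts a tetragonal distortion (typically axial elongation) to lift the degeneracy.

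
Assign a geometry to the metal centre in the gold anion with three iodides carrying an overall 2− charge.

trigonal planar

Ligand charges: each iodide is −1. With an overall charge of −2 the gold centre must be in the +1 oxidation state.
Gold is a group-11 element; Au(I) is therefore d¹⁰.
Coordination number: 3.
Three ligands around a d¹⁰ centre minimise repulsion in a trigonal-planar arrangement.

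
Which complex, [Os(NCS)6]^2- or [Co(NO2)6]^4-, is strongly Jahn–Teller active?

[Os(NCS)6]^2-: Each isothiocyanate is −1; balancing the −2 overall charge requires Os(IV). Group 8 minus oxidation state 4 gives a d⁴ configuration. A 5d ion has a large Δₒ and is invariably low-spin. The d⁴ configuration leaves the e_g set evenly filled (or empty) — no strong Jahn–Teller driving force.
[Co(NO2)6]^4-: Summing ligand charges against the −4 overall charge gives an oxidation state of +2 for cobalt. Group 9 minus oxidation state 2 gives a d⁷ configuration. Nitro (N-bound nitrite) is a strong-field ligand (high in the spectrochemical series) for a first-row metal, so the complex is low-spin. The t₂g⁶e_g¹ (low-spin) configuration has an unevenly filled e_g set; the Jahn–Teller theorem predicts a tetragonal distortion (typically axial elongation) to lift the degeneracy.

[Co(NO2)6]^4-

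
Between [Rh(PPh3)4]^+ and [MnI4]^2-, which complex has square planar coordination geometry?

[Rh(PPh3)4]^+

For [Rh(PPh3)4]^+: Summing ligand charges against the +1 overall charge gives an oxidation state of +1 for rhodium. Rh sits in group 9, so the d-electron count is 9 − 1 = 8. A 4d d⁸ ion has a large crystal-field splitting; square planar leaves the high-energy d_{x²−y²} orbital empty and maximises CFSE. → square planar.
For [MnI4]^2-: Each iodide is −1; balancing the −2 overall charge requires Mn(II). Group 7 minus oxidation state 2 gives a d⁵ configuration. A high-spin d⁵ ion has zero CFSE in either geometry, so four ligands adopt the sterically favoured tetrahedral geometry. → tetrahedral.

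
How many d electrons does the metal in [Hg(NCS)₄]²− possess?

Each isothiocyanate is −1; balancing the −2 overall charge requires Hg(II).
Group 12 minus oxidation state 2 gives a d¹⁰ configuration.

d¹⁰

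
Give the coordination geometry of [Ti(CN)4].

tetrahedral

Summing ligand charges against the 0 overall charge gives an oxidation state of +4 for titanium.
Ti sits in group 4, so the d-electron count is 4 − 4 = 0.
With 4 monodentate ligands the coordination number is 4.
A d⁰ ion has no crystal-field stabilisation preference between square planar and tetrahedral, so four ligands adopt the sterically favoured tetrahedral geometry.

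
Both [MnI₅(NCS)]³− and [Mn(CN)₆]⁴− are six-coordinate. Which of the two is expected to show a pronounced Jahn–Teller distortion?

[MnI₅(NCS)]³−: Summing ligand charges against the −3 overall charge gives an oxidation state of +3 for manganese. Manganese is a group-7 element; Mn(III) is therefore d⁴. Iodide and isothiocyanate are weak-field ligands for a first-row metal, so the complex is high-spin. The t₂g³e_g¹ (high-spin) configuration has an unevenly filled e_g set; the Jahn–Teller theorem predicts a tetragonal distortion (typically axial elongation) to lift the degeneracy.
[Mn(CN)₆]⁴−: Each cyanide is −1; balancing the −4 overall charge requires Mn(II). Mn sits in group 7, so the d-electron count is 7 − 2 = 5. Cyanide is a strong-field ligand (high in the spectrochemical series) for a first-row metal, so the complex is low-spin. The d⁵ configuration leaves the e_g set evenly filled (or empty) — no strong Jahn–Teller driving force.

[MnI₅(NCS)]³−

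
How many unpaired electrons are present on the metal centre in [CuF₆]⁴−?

Summing ligand charges against the −4 overall charge gives an oxidation state of +2 for copper.
Cu sits in group 11, so the d-electron count is 11 − 2 = 9.
In an octahedral field the d⁹ configuration is t₂g⁶e_g³ (only one arrangement possible), giving 1 unpaired electron.

1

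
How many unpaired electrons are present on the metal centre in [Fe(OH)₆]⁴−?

4 unpaired electrons

Ligand charges: each hydroxide is −1. With an overall charge of −4 the iron centre must be in the +2 oxidation state.
Iron is a group-8 element; Fe(II) is therefore d⁶.
The spin state decides the count: Hydroxide is a weak-field ligand for a first-row metal, so the complex is high-spin.
An octahedral high-spin d⁶ ion is t₂g⁴e_g², giving 4 unpaired electrons.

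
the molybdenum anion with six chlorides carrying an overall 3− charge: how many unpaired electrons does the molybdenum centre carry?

Each chloride is −1; balancing the −3 overall charge requires Mo(III).
Molybdenum is a group-6 element; Mo(III) is therefore d³.
In an octahedral field the d³ configuration is t₂g³e_g⁰ (only one arrangement possible), giving 3 unpaired electrons.

3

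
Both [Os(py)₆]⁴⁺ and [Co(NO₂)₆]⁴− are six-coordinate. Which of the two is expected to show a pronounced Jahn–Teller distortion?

[Co(NO₂)₆]⁴−

[Os(py)₆]⁴⁺: Ligand charges: pyridine is neutral. With an overall charge of +4 the osmium centre must be in the +4 oxidation state. Group 8 minus oxidation state 4 gives a d⁴ configuration. A 5d ion has a large Δₒ and is invariably low-spin. The d⁴ configuration leaves the e_g set evenly filled (or empty) — no strong Jahn–Teller driving force.
[Co(NO₂)₆]⁴−: Summing ligand charges against the −4 overall charge gives an oxidation state of +2 for cobalt. Co sits in group 9, so the d-electron count is 9 − 2 = 7. Nitro (N-bound nitrite) is a strong-field ligand (high in the spectrochemical series) for a first-row metal, so the complex is low-spin. The t₂g⁶e_g¹ (low-spin) configuration has an unevenly filled e_g set; the Jahn–Teller theorem predicts a tetragonal distortion (typically axial elongation) to lift the degeneracy.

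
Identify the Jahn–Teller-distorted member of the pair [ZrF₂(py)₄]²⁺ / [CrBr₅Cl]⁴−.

[CrBr₅Cl]⁴−

[ZrF₂(py)₄]²⁺: Each fluoride is −1; pyridine is neutral; balancing the +2 overall charge requires Zr(IV). Zr sits in group 4, so the d-electron count is 4 − 4 = 0. The d⁰ configuration leaves the e_g set evenly filled (or empty) — no strong Jahn–Teller driving force.
[CrBr₅Cl]⁴−: Each bromide is −1; each chloride is −1; balancing the −4 overall charge requires Cr(II). Chromium is a group-6 element; Cr(II) is therefore d⁴. Bromide and chloride are weak-field ligands for a first-row metal, so the complex is high-spin. The t₂g³e_g¹ (high-spin) configuration has an unevenly filled e_g set; the Jahn–Teller theorem predicts a tetragonal distortion (typically axial elongation) to lift the degeneracy.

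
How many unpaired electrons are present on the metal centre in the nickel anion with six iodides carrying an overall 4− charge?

Each iodide is −1; balancing the −4 overall charge requires Ni(II).
Group 10 minus oxidation state 2 gives a d⁸ configuration.
In an octahedral field the d⁸ configuration is t₂g⁶e_g² (only one arrangement possible), giving 2 unpaired electrons.

2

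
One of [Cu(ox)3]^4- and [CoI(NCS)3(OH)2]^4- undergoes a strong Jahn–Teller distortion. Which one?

[Cu(ox)3]^4-

[Cu(ox)3]^4-: Each oxalate is −2; balancing the −4 overall charge requires Cu(II). Cu sits in group 11, so the d-electron count is 11 − 2 = 9. The t₂g⁶e_g³ configuration has an unevenly filled e_g set; the Jahn–Teller theorem predicts a tetragonal distortion (typically axial elongation) to lift the degeneracy.
[CoI(NCS)3(OH)2]^4-: Ligand charges: each iodide is −1; each isothiocyanate is −1; each hydroxide is −1. With an overall charge of −4 the cobalt centre must be in the +2 oxidation state. Co sits in group 9, so the d-electron count is 9 − 2 = 7. Hydroxide, iodide, and isothiocyanate are weak-field ligands for a first-row metal, so the complex is high-spin. The d⁷ configuration leaves the e_g set evenly filled (or empty) — no strong Jahn–Teller driving force.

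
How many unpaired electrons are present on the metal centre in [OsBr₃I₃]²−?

Summing ligand charges against the −2 overall charge gives an oxidation state of +4 for osmium.
Os sits in group 8, so the d-electron count is 8 − 4 = 4.
The spin state decides the count: a 5d ion has a large Δₒ and is invariably low-spin.
An octahedral low-spin d⁴ ion is t₂g⁴e_g⁰, giving 2 unpaired electrons.

2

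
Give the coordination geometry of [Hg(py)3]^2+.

trigonal planar

Ligand charges: pyridine is neutral. With an overall charge of +2 the mercury centre must be in the +2 oxidation state.
Mercury is a group-12 element; Hg(II) is therefore d¹⁰.
With 3 monodentate ligands the coordination number is 3.
Three ligands around a d¹⁰ centre minimise repulsion in a trigonal-planar arrangement.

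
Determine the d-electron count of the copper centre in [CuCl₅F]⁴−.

Each chloride is −1; each fluoride is −1; balancing the −4 overall charge requires Cu(II).
Copper is a group-11 element; Cu(II) is therefore d⁹.

d⁹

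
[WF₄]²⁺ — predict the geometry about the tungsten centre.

tetrahedral

Ligand charges: each fluoride is −1. With an overall charge of +2 the tungsten centre must be in the +6 oxidation state.
Tungsten is a group-6 element; W(VI) is therefore d⁰.
Coordination number: 4.
A d⁰ ion has no crystal-field stabilisation preference between square planar and tetrahedral, so four ligands adopt the sterically favoured tetrahedral geometry.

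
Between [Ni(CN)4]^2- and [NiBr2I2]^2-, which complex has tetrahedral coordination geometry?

[NiBr2I2]^2-

For [Ni(CN)4]^2-: Ligand charges: each cyanide is −1. With an overall charge of −2 the nickel centre must be in the +2 oxidation state. Group 10 minus oxidation state 2 gives a d⁸ configuration. Cyanide is a strong-field ligand (high in the spectrochemical series). A 3d d⁸ ion with strong-field ligands gains enough CFSE to favour square planar over tetrahedral. → square planar.
For [NiBr2I2]^2-: Each bromide is −1; each iodide is −1; balancing the −2 overall charge requires Ni(II). Group 10 minus oxidation state 2 gives a d⁸ configuration. Bromide and iodide are weak-field ligands. With weak-field ligands the CFSE gain from square planar is small, so a 3d d⁸ ion takes the sterically preferred tetrahedral geometry. → tetrahedral.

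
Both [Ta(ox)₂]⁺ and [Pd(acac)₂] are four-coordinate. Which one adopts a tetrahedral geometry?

[Ta(ox)₂]⁺

For [Ta(ox)₂]⁺: Summing ligand charges against the +1 overall charge gives an oxidation state of +5 for tantalum. Ta sits in group 5, so the d-electron count is 5 − 5 = 0. A d⁰ ion has no crystal-field stabilisation preference between square planar and tetrahedral, so four ligands adopt the sterically favoured tetrahedral geometry. → tetrahedral.
For [Pd(acac)₂]: Ligand charges: each acetylacetonate is −1. With an overall charge of 0 the palladium centre must be in the +2 oxidation state. Pd sits in group 10, so the d-electron count is 10 − 2 = 8. A 4d d⁸ ion has a large crystal-field splitting; square planar leaves the high-energy d_{x²−y²} orbital empty and maximises CFSE. → square planar.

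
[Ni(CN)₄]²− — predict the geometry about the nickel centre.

square planar

Each cyanide is −1; balancing the −2 overall charge requires Ni(II).
Group 10 minus oxidation state 2 gives a d⁸ configuration.
Coordination number: 4.
Cyanide is a strong-field ligand (high in the spectrochemical series).
A 3d d⁸ ion with strong-field ligands gains enough CFSE to favour square planar over tetrahedral.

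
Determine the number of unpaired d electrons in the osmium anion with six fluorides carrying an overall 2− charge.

2 unpaired electrons

Ligand charges: each fluoride is −1. With an overall charge of −2 the osmium centre must be in the +4 oxidation state.
Osmium is a group-8 element; Os(IV) is therefore d⁴.
The spin state decides the count: a 5d ion has a large Δₒ and is invariably low-spin.
An octahedral low-spin d⁴ ion is t₂g⁴e_g⁰, giving 2 unpaired electrons.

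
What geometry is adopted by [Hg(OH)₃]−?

trigonal planar

Ligand charges: each hydroxide is −1. With an overall charge of −1 the mercury centre must be in the +2 oxidation state.
Mercury is a group-12 element; Hg(II) is therefore d¹⁰.
With 3 monodentate ligands the coordination number is 3.
Three ligands around a d¹⁰ centre minimise repulsion in a trigonal-planar arrangement.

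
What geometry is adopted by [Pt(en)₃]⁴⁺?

octahedral

Summing ligand charges against the +4 overall charge gives an oxidation state of +4 for platinum.
Pt sits in group 10, so the d-electron count is 10 − 4 = 6.
Counting donor atoms: 3×ethylenediamine (bidentate) → 6 donors. Coordination number = 6.
Six donors around a single metal centre give an octahedral coordination sphere.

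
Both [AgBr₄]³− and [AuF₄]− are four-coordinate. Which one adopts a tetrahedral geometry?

[AgBr₄]³−

For [AgBr₄]³−: Ligand charges: each bromide is −1. With an overall charge of −3 the silver centre must be in the +1 oxidation state. Group 11 minus oxidation state 1 gives a d¹⁰ configuration. A d¹⁰ ion has no crystal-field stabilisation preference between square planar and tetrahedral, so four ligands adopt the sterically favoured tetrahedral geometry. → tetrahedral.
For [AuF₄]−: Summing ligand charges against the −1 overall charge gives an oxidation state of +3 for gold. Group 11 minus oxidation state 3 gives a d⁸ configuration. A 5d d⁸ ion has a large crystal-field splitting; square planar leaves the high-energy d_{x²−y²} orbital empty and maximises CFSE. → square planar.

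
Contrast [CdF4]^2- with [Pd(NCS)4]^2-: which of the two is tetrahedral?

For [CdF4]^2-: Each fluoride is −1; balancing the −2 overall charge requires Cd(II). Cadmium is a group-12 element; Cd(II) is therefore d¹⁰. A d¹⁰ ion has no crystal-field stabilisation preference between square planar and tetrahedral, so four ligands adopt the sterically favoured tetrahedral geometry. → tetrahedral.
For [Pd(NCS)4]^2-: Summing ligand charges against the −2 overall charge gives an oxidation state of +2 for palladium. Pd sits in group 10, so the d-electron count is 10 − 2 = 8. A 4d d⁸ ion has a large crystal-field splitting; square planar leaves the high-energy d_{x²−y²} orbital empty and maximises CFSE. → square planar.

[CdF4]^2-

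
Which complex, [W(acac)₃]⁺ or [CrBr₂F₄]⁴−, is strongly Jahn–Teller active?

[CrBr₂F₄]⁴−

[W(acac)₃]⁺: Summing ligand charges against the +1 overall charge gives an oxidation state of +4 for tungsten. W sits in group 6, so the d-electron count is 6 − 4 = 2. The d² configuration leaves the e_g set evenly filled (or empty) — no strong Jahn–Teller driving force.
[CrBr₂F₄]⁴−: Each bromide is −1; each fluoride is −1; balancing the −4 overall charge requires Cr(II). Chromium is a group-6 element; Cr(II) is therefore d⁴. Bromide and fluoride are weak-field ligands for a first-row metal, so the complex is high-spin. The t₂g³e_g¹ (high-spin) configuration has an unevenly filled e_g set; the Jahn–Teller theorem predicts a tetragonal distortion (typically axial elongation) to lift the degeneracy.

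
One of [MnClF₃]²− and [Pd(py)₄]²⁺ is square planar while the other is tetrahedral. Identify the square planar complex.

For [MnClF₃]²−: Summing ligand charges against the −2 overall charge gives an oxidation state of +2 for manganese. Mn sits in group 7, so the d-electron count is 7 − 2 = 5. A high-spin d⁵ ion has zero CFSE in either geometry, so four ligands adopt the sterically favoured tetrahedral geometry. → tetrahedral.
For [Pd(py)₄]²⁺: Summing ligand charges against the +2 overall charge gives an oxidation state of +2 for palladium. Palladium is a group-10 element; Pd(II) is therefore d⁸. A 4d d⁸ ion has a large crystal-field splitting; square planar leaves the high-energy d_{x²−y²} orbital empty and maximises CFSE. → square planar.

[Pd(py)₄]²⁺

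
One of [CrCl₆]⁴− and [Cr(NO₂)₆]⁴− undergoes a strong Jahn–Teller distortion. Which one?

[CrCl₆]⁴−

[CrCl₆]⁴−: Ligand charges: each chloride is −1. With an overall charge of −4 the chromium centre must be in the +2 oxidation state. Chromium is a group-6 element; Cr(II) is therefore d⁴. Chloride is a weak-field ligand for a first-row metal, so the complex is high-spin. The t₂g³e_g¹ (high-spin) configuration has an unevenly filled e_g set; the Jahn–Teller theorem predicts a tetragonal distortion (typically axial elongation) to lift the degeneracy.
[Cr(NO₂)₆]⁴−: Summing ligand charges against the −4 overall charge gives an oxidation state of +2 for chromium. Cr sits in group 6, so the d-electron count is 6 − 2 = 4. Nitro (N-bound nitrite) is a strong-field ligand (high in the spectrochemical series) for a first-row metal, so the complex is low-spin. The d⁴ configuration leaves the e_g set evenly filled (or empty) — no strong Jahn–Teller driving force.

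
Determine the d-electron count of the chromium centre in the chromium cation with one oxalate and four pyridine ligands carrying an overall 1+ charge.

d3

Each oxalate is −2; pyridine is neutral; balancing the +1 overall charge requires Cr(III).
Cr sits in group 6, so the d-electron count is 6 − 3 = 3.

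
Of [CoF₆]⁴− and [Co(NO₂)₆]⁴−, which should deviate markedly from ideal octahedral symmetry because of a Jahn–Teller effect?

[CoF₆]⁴−: Summing ligand charges against the −4 overall charge gives an oxidation state of +2 for cobalt. Cobalt is a group-9 element; Co(II) is therefore d⁷. Fluoride is a weak-field ligand for a first-row metal, so the complex is high-spin. The d⁷ configuration leaves the e_g set evenly filled (or empty) — no strong Jahn–Teller driving force.
[Co(NO₂)₆]⁴−: Ligand charges: each nitro (N-bound nitrite) is −1. With an overall charge of −4 the cobalt centre must be in the +2 oxidation state. Group 9 minus oxidation state 2 gives a d⁷ configuration. Nitro (N-bound nitrite) is a strong-field ligand (high in the spectrochemical series) for a first-row metal, so the complex is low-spin. The t₂g⁶e_g¹ (low-spin) configuration has an unevenly filled e_g set; the Jahn–Teller theorem predicts a tetragonal distortion (typically axial elongation) to lift the degeneracy.

[Co(NO₂)₆]⁴−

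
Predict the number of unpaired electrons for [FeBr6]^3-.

Ligand charges: each bromide is −1. With an overall charge of −3 the iron centre must be in the +3 oxidation state.
Iron is a group-8 element; Fe(III) is therefore d⁵.
The spin state decides the count: Bromide is a weak-field ligand for a first-row metal, so the complex is high-spin.
An octahedral high-spin d⁵ ion is t₂g³e_g², giving 5 unpaired electrons.

5 unpaired electrons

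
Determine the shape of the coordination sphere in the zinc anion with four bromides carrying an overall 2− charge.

Each bromide is −1; balancing the −2 overall charge requires Zn(II).
Zinc is a group-12 element; Zn(II) is therefore d¹⁰.
With 4 monodentate ligands the coordination number is 4.
A d¹⁰ ion has no crystal-field stabilisation preference between square planar and tetrahedral, so four ligands adopt the sterically favoured tetrahedral geometry.

tetrahedral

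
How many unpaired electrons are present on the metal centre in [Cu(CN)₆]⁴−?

Each cyanide is −1; balancing the −4 overall charge requires Cu(II).
Group 11 minus oxidation state 2 gives a d⁹ configuration.
In an octahedral field the d⁹ configuration is t₂g⁶e_g³ (only one arrangement possible), giving 1 unpaired electron.

1 unpaired electron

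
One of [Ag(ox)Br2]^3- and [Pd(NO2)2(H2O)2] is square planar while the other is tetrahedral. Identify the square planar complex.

For [Ag(ox)Br2]^3-: Summing ligand charges against the −3 overall charge gives an oxidation state of +1 for silver. Silver is a group-11 element; Ag(I) is therefore d¹⁰. A d¹⁰ ion has no crystal-field stabilisation preference between square planar and tetrahedral, so four ligands adopt the sterically favoured tetrahedral geometry. → tetrahedral.
For [Pd(NO2)2(H2O)2]: Summing ligand charges against the 0 overall charge gives an oxidation state of +2 for palladium. Pd sits in group 10, so the d-electron count is 10 − 2 = 8. A 4d d⁸ ion has a large crystal-field splitting; square planar leaves the high-energy d_{x²−y²} orbital empty and maximises CFSE. → square planar.

[Pd(NO2)2(H2O)2]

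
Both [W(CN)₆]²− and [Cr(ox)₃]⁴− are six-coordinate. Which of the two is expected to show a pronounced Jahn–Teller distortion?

[Cr(ox)₃]⁴−

[W(CN)₆]²−: Each cyanide is −1; balancing the −2 overall charge requires W(IV). W sits in group 6, so the d-electron count is 6 − 4 = 2. The d² configuration leaves the e_g set evenly filled (or empty) — no strong Jahn–Teller driving force.
[Cr(ox)₃]⁴−: Summing ligand charges against the −4 overall charge gives an oxidation state of +2 for chromium. Chromium is a group-6 element; Cr(II) is therefore d⁴. Oxalate is a weak-field ligand for a first-row metal, so the complex is high-spin. The t₂g³e_g¹ (high-spin) configuration has an unevenly filled e_g set; the Jahn–Teller theorem predicts a tetragonal distortion (typically axial elongation) to lift the degeneracy.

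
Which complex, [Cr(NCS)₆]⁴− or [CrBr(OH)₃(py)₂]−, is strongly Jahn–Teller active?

[Cr(NCS)₆]⁴−: Ligand charges: each isothiocyanate is −1. With an overall charge of −4 the chromium centre must be in the +2 oxidation state. Chromium is a group-6 element; Cr(II) is therefore d⁴. Isothiocyanate is a weak-field ligand for a first-row metal, so the complex is high-spin. The t₂g³e_g¹ (high-spin) configuration has an unevenly filled e_g set; the Jahn–Teller theorem predicts a tetragonal distortion (typically axial elongation) to lift the degeneracy.
[CrBr(OH)₃(py)₂]−: Ligand charges: each bromide is −1; each hydroxide is −1; pyridine is neutral. With an overall charge of −1 the chromium centre must be in the +3 oxidation state. Cr sits in group 6, so the d-electron count is 6 − 3 = 3. The d³ configuration leaves the e_g set evenly filled (or empty) — no strong Jahn–Teller driving force.

[Cr(NCS)₆]⁴−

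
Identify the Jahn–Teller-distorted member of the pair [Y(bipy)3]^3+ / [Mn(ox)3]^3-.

[Y(bipy)3]^3+: 2,2′-bipyridine is neutral; balancing the +3 overall charge requires Y(III). Yttrium is a group-3 element; Y(III) is therefore d⁰. The d⁰ configuration leaves the e_g set evenly filled (or empty) — no strong Jahn–Teller driving force.
[Mn(ox)3]^3-: Ligand charges: each oxalate is −2. With an overall charge of −3 the manganese centre must be in the +3 oxidation state. Group 7 minus oxidation state 3 gives a d⁴ configuration. Oxalate is a weak-field ligand for a first-row metal, so the complex is high-spin. The t₂g³e_g¹ (high-spin) configuration has an unevenly filled e_g set; the Jahn–Teller theorem predicts a tetragonal distortion (typically axial elongation) to lift the degeneracy.

[Mn(ox)3]^3-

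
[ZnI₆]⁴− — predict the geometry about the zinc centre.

Summing ligand charges against the −4 overall charge gives an oxidation state of +2 for zinc.
Zinc is a group-12 element; Zn(II) is therefore d¹⁰.
Coordination number: 6.
Six donors around a single metal centre give an octahedral coordination sphere.

octahedral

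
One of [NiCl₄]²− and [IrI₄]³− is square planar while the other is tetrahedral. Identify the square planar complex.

For [NiCl₄]²−: Ligand charges: each chloride is −1. With an overall charge of −2 the nickel centre must be in the +2 oxidation state. Group 10 minus oxidation state 2 gives a d⁸ configuration. Chloride is a weak-field ligand. With weak-field ligands the CFSE gain from square planar is small, so a 3d d⁸ ion takes the sterically preferred tetrahedral geometry. → tetrahedral.
For [IrI₄]³−: Ligand charges: each iodide is −1. With an overall charge of −3 the iridium centre must be in the +1 oxidation state. Ir sits in group 9, so the d-electron count is 9 − 1 = 8. A 5d d⁸ ion has a large crystal-field splitting; square planar leaves the high-energy d_{x²−y²} orbital empty and maximises CFSE. → square planar.

[IrI₄]³−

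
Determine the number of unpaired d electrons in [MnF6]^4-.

5 unpaired electrons

Summing ligand charges against the −4 overall charge gives an oxidation state of +2 for manganese.
Manganese is a group-7 element; Mn(II) is therefore d⁵.
The spin state decides the count: Fluoride is a weak-field ligand for a first-row metal, so the complex is high-spin.
An octahedral high-spin d⁵ ion is t₂g³e_g², giving 5 unpaired electrons.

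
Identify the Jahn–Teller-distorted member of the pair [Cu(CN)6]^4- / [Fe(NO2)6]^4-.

[Cu(CN)6]^4-: Summing ligand charges against the −4 overall charge gives an oxidation state of +2 for copper. Group 11 minus oxidation state 2 gives a d⁹ configuration. The t₂g⁶e_g³ configuration has an unevenly filled e_g set; the Jahn–Teller theorem predicts a tetragonal distortion (typically axial elongation) to lift the degeneracy.
[Fe(NO2)6]^4-: Each nitro (N-bound nitrite) is −1; balancing the −4 overall charge requires Fe(II). Iron is a group-8 element; Fe(II) is therefore d⁶. Nitro (N-bound nitrite) is a strong-field ligand (high in the spectrochemical series) for a first-row metal, so the complex is low-spin. The d⁶ configuration leaves the e_g set evenly filled (or empty) — no strong Jahn–Teller driving force.

[Cu(CN)6]^4-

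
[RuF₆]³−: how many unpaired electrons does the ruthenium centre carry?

Each fluoride is −1; balancing the −3 overall charge requires Ru(III).
Ruthenium is a group-8 element; Ru(III) is therefore d⁵.
The spin state decides the count: a 4d ion has a large Δₒ and is invariably low-spin.
An octahedral low-spin d⁵ ion is t₂g⁵e_g⁰, giving 1 unpaired electron.

1 unpaired electron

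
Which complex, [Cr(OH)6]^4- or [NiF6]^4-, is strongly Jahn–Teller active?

[Cr(OH)6]^4-

[Cr(OH)6]^4-: Ligand charges: each hydroxide is −1. With an overall charge of −4 the chromium centre must be in the +2 oxidation state. Group 6 minus oxidation state 2 gives a d⁴ configuration. Hydroxide is a weak-field ligand for a first-row metal, so the complex is high-spin. The t₂g³e_g¹ (high-spin) configuration has an unevenly filled e_g set; the Jahn–Teller theorem predicts a tetragonal distortion (typically axial elongation) to lift the degeneracy.
[NiF6]^4-: Summing ligand charges against the −4 overall charge gives an oxidation state of +2 for nickel. Ni sits in group 10, so the d-electron count is 10 − 2 = 8. The d⁸ configuration leaves the e_g set evenly filled (or empty) — no strong Jahn–Teller driving force.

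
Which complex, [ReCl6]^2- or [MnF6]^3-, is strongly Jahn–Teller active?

[MnF6]^3-

[ReCl6]^2-: Ligand charges: each chloride is −1. With an overall charge of −2 the rhenium centre must be in the +4 oxidation state. Rhenium is a group-7 element; Re(IV) is therefore d³. The d³ configuration leaves the e_g set evenly filled (or empty) — no strong Jahn–Teller driving force.
[MnF6]^3-: Summing ligand charges against the −3 overall charge gives an oxidation state of +3 for manganese. Mn sits in group 7, so the d-electron count is 7 − 3 = 4. Fluoride is a weak-field ligand for a first-row metal, so the complex is high-spin. The t₂g³e_g¹ (high-spin) configuration has an unevenly filled e_g set; the Jahn–Teller theorem predicts a tetragonal distortion (typically axial elongation) to lift the degeneracy.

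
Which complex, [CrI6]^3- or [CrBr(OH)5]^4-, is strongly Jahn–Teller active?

[CrI6]^3-: Ligand charges: each iodide is −1. With an overall charge of −3 the chromium centre must be in the +3 oxidation state. Group 6 minus oxidation state 3 gives a d³ configuration. The d³ configuration leaves the e_g set evenly filled (or empty) — no strong Jahn–Teller driving force.
[CrBr(OH)5]^4-: Ligand charges: each bromide is −1; each hydroxide is −1. With an overall charge of −4 the chromium centre must be in the +2 oxidation state. Group 6 minus oxidation state 2 gives a d⁴ configuration. Bromide and hydroxide are weak-field ligands for a first-row metal, so the complex is high-spin. The t₂g³e_g¹ (high-spin) configuration has an unevenly filled e_g set; the Jahn–Teller theorem predicts a tetragonal distortion (typically axial elongation) to lift the degeneracy.

[CrBr(OH)5]^4-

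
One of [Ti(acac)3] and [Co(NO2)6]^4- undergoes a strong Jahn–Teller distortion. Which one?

[Ti(acac)3]: Ligand charges: each acetylacetonate is −1. With an overall charge of 0 the titanium centre must be in the +3 oxidation state. Titanium is a group-4 element; Ti(III) is therefore d¹. The d¹ configuration leaves the e_g set evenly filled (or empty) — no strong Jahn–Teller driving force.
[Co(NO2)6]^4-: Each nitro (N-bound nitrite) is −1; balancing the −4 overall charge requires Co(II). Cobalt is a group-9 element; Co(II) is therefore d⁷. Nitro (N-bound nitrite) is a strong-field ligand (high in the spectrochemical series) for a first-row metal, so the complex is low-spin. The t₂g⁶e_g¹ (low-spin) configuration has an unevenly filled e_g set; the Jahn–Teller theorem predicts a tetragonal distortion (typically axial elongation) to lift the degeneracy.

[Co(NO2)6]^4-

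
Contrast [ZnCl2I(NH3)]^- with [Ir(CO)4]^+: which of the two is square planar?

For [ZnCl2I(NH3)]^-: Ligand charges: each chloride is −1; each iodide is −1; ammonia is neutral. With an overall charge of −1 the zinc centre must be in the +2 oxidation state. Group 12 minus oxidation state 2 gives a d¹⁰ configuration. A d¹⁰ ion has no crystal-field stabilisation preference between square planar and tetrahedral, so four ligands adopt the sterically favoured tetrahedral geometry. → tetrahedral.
For [Ir(CO)4]^+: Carbonyl is neutral; balancing the +1 overall charge requires Ir(I). Ir sits in group 9, so the d-electron count is 9 − 1 = 8. A 5d d⁸ ion has a large crystal-field splitting; square planar leaves the high-energy d_{x²−y²} orbital empty and maximises CFSE. → square planar.

[Ir(CO)4]^+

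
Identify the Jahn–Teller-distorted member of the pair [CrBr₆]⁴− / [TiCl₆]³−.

[CrBr₆]⁴−

[CrBr₆]⁴−: Each bromide is −1; balancing the −4 overall charge requires Cr(II). Chromium is a group-6 element; Cr(II) is therefore d⁴. Bromide is a weak-field ligand for a first-row metal, so the complex is high-spin. The t₂g³e_g¹ (high-spin) configuration has an unevenly filled e_g set; the Jahn–Teller theorem predicts a tetragonal distortion (typically axial elongation) to lift the degeneracy.
[TiCl₆]³−: Summing ligand charges against the −3 overall charge gives an oxidation state of +3 for titanium. Ti sits in group 4, so the d-electron count is 4 − 3 = 1. The d¹ configuration leaves the e_g set evenly filled (or empty) — no strong Jahn–Teller driving force.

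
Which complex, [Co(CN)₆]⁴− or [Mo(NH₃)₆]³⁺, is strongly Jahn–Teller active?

[Co(CN)₆]⁴−: Summing ligand charges against the −4 overall charge gives an oxidation state of +2 for cobalt. Group 9 minus oxidation state 2 gives a d⁷ configuration. Cyanide is a strong-field ligand (high in the spectrochemical series) for a first-row metal, so the complex is low-spin. The t₂g⁶e_g¹ (low-spin) configuration has an unevenly filled e_g set; the Jahn–Teller theorem predicts a tetragonal distortion (typically axial elongation) to lift the degeneracy.
[Mo(NH₃)₆]³⁺: Ammonia is neutral; balancing the +3 overall charge requires Mo(III). Mo sits in group 6, so the d-electron count is 6 − 3 = 3. The d³ configuration leaves the e_g set evenly filled (or empty) — no strong Jahn–Teller driving force.

[Co(CN)₆]⁴−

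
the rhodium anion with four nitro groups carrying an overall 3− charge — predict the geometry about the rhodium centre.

Ligand charges: each nitro (N-bound nitrite) is −1. With an overall charge of −3 the rhodium centre must be in the +1 oxidation state.
Rh sits in group 9, so the d-electron count is 9 − 1 = 8.
With 4 monodentate ligands the coordination number is 4.
A 4d d⁸ ion has a large crystal-field splitting; square planar leaves the high-energy d_{x²−y²} orbital empty and maximises CFSE.

square planar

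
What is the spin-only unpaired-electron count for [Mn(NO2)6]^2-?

Summing ligand charges against the −2 overall charge gives an oxidation state of +4 for manganese.
Group 7 minus oxidation state 4 gives a d³ configuration.
In an octahedral field the d³ configuration is t₂g³e_g⁰ (only one arrangement possible), giving 3 unpaired electrons.

3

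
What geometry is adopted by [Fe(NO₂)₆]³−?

octahedral

Ligand charges: each nitro (N-bound nitrite) is −1. With an overall charge of −3 the iron centre must be in the +3 oxidation state.
Fe sits in group 8, so the d-electron count is 8 − 3 = 5.
With 6 monodentate ligands the coordination number is 6.
Six donors around a single metal centre give an octahedral coordination sphere.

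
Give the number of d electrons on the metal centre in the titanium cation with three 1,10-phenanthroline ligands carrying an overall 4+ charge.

d⁰

Summing ligand charges against the +4 overall charge gives an oxidation state of +4 for titanium.
Titanium is a group-4 element; Ti(IV) is therefore d⁰.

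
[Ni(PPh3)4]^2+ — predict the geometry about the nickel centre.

square planar

Ligand charges: triphenylphosphine is neutral. With an overall charge of +2 the nickel centre must be in the +2 oxidation state.
Nickel is a group-10 element; Ni(II) is therefore d⁸.
With 4 monodentate ligands the coordination number is 4.
Triphenylphosphine is a strong-field ligand (high in the spectrochemical series).
A 3d d⁸ ion with strong-field ligands gains enough CFSE to favour square planar over tetrahedral.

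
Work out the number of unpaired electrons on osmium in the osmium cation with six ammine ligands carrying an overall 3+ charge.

1 unpaired electron

Ammonia is neutral; balancing the +3 overall charge requires Os(III).
Group 8 minus oxidation state 3 gives a d⁵ configuration.
The spin state decides the count: a 5d ion has a large Δₒ and is invariably low-spin.
An octahedral low-spin d⁵ ion is t₂g⁵e_g⁰, giving 1 unpaired electron.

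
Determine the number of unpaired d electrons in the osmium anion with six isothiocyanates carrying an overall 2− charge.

Ligand charges: each isothiocyanate is −1. With an overall charge of −2 the osmium centre must be in the +4 oxidation state.
Group 8 minus oxidation state 4 gives a d⁴ configuration.
The spin state decides the count: a 5d ion has a large Δₒ and is invariably low-spin.
An octahedral low-spin d⁴ ion is t₂g⁴e_g⁰, giving 2 unpaired electrons.

2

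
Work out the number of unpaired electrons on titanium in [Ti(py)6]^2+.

2

Ligand charges: pyridine is neutral. With an overall charge of +2 the titanium centre must be in the +2 oxidation state.
Titanium is a group-4 element; Ti(II) is therefore d².
In an octahedral field the d² configuration is t₂g²e_g⁰ (only one arrangement possible), giving 2 unpaired electrons.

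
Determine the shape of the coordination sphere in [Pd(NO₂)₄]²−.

Summing ligand charges against the −2 overall charge gives an oxidation state of +2 for palladium.
Pd sits in group 10, so the d-electron count is 10 − 2 = 8.
With 4 monodentate ligands the coordination number is 4.
A 4d d⁸ ion has a large crystal-field splitting; square planar leaves the high-energy d_{x²−y²} orbital empty and maximises CFSE.

square planar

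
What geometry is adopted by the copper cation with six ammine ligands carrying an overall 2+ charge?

Ligand charges: ammonia is neutral. With an overall charge of +2 the copper centre must be in the +2 oxidation state.
Copper is a group-11 element; Cu(II) is therefore d⁹.
Coordination number: 6.
Six donors around a single metal centre give an octahedral coordination sphere.

octahedral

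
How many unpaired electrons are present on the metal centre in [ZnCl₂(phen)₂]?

Summing ligand charges against the 0 overall charge gives an oxidation state of +2 for zinc.
Group 12 minus oxidation state 2 gives a d¹⁰ configuration.
Counting donor atoms: 2×chloride (monodentate) → 2 donors; 2×1,10-phenanthroline (bidentate) → 4 donors. Coordination number = 6.
In an octahedral field the d¹⁰ configuration is t₂g⁶e_g⁴, giving 0 unpaired electrons.

0 unpaired electrons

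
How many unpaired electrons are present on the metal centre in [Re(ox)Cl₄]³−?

2 unpaired electrons

Summing ligand charges against the −3 overall charge gives an oxidation state of +3 for rhenium.
Re sits in group 7, so the d-electron count is 7 − 3 = 4.
Counting donor atoms: 1×oxalate (bidentate) → 2 donors; 4×chloride (monodentate) → 4 donors. Coordination number = 6.
The spin state decides the count: a 5d ion has a large Δₒ and is invariably low-spin.
An octahedral low-spin d⁴ ion is t₂g⁴e_g⁰, giving 2 unpaired electrons.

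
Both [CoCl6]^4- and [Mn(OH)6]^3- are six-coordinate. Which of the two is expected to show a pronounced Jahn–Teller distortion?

[CoCl6]^4-: Summing ligand charges against the −4 overall charge gives an oxidation state of +2 for cobalt. Group 9 minus oxidation state 2 gives a d⁷ configuration. Chloride is a weak-field ligand for a first-row metal, so the complex is high-spin. The d⁷ configuration leaves the e_g set evenly filled (or empty) — no strong Jahn–Teller driving force.
[Mn(OH)6]^3-: Ligand charges: each hydroxide is −1. With an overall charge of −3 the manganese centre must be in the +3 oxidation state. Manganese is a group-7 element; Mn(III) is therefore d⁴. Hydroxide is a weak-field ligand for a first-row metal, so the complex is high-spin. The t₂g³e_g¹ (high-spin) configuration has an unevenly filled e_g set; the Jahn–Teller theorem predicts a tetragonal distortion (typically axial elongation) to lift the degeneracy.

[Mn(OH)6]^3-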